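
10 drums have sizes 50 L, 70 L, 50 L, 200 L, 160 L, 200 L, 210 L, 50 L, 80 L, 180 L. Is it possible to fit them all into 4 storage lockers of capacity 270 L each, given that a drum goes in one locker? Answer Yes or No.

No

Total = 1250 L; ⌈1250/270⌉ = 5.
At least 5 storage lockers are required, but only 4 are allowed.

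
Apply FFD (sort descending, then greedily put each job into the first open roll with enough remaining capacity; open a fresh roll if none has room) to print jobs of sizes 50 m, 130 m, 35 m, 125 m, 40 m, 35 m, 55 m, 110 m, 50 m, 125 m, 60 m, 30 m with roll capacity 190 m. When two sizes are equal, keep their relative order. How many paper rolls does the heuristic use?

Sorted descending: 130, 125, 125, 110, 60, 55, 50, 50, 40, 35, 35, 30.
  130 → roll 1 (new)  [load 130/190]
  125 → roll 2 (new)  [load 125/190]
  125 → roll 3 (new)  [load 125/190]
  110 → roll 4 (new)  [load 110/190]
  60 → roll 1  [load 190/190]
  55 → roll 2  [load 180/190]
  50 → roll 3  [load 175/190]
  50 → roll 4  [load 160/190]
  40 → roll 5 (new)  [load 40/190]
  35 → roll 5  [load 75/190]
  35 → roll 5  [load 110/190]
  30 → roll 4  [load 190/190]
5 paper rolls opened.

5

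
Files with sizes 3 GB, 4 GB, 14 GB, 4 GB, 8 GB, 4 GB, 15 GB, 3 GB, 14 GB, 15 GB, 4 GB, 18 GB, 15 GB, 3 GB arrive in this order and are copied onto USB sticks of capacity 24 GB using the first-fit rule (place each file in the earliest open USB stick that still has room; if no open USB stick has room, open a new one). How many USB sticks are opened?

7

  3 → USB stick 1 (new)  [load 3/24]
  4 → USB stick 1  [load 7/24]
  14 → USB stick 1  [load 21/24]
  4 → USB stick 2 (new)  [load 4/24]
  8 → USB stick 2  [load 12/24]
  4 → USB stick 2  [load 16/24]
  15 → USB stick 3 (new)  [load 15/24]
  3 → USB stick 1  [load 24/24]
  14 → USB stick 4 (new)  [load 14/24]
  15 → USB stick 5 (new)  [load 15/24]
  4 → USB stick 2  [load 20/24]
  18 → USB stick 6 (new)  [load 18/24]
  15 → USB stick 7 (new)  [load 15/24]
  3 → USB stick 2  [load 23/24]
7 USB sticks opened.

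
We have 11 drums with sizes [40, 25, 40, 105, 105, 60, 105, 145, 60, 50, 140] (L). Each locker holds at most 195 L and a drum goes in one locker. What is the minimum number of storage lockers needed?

Total = 145 + 140 + 105 + 105 + 105 + 60 + 60 + 50 + 40 + 40 + 25 = 875 L.
Lower bound: ⌈875/195⌉ = 5 storage lockers.
A packing using 5 storage lockers:
  locker 1: 145 + 50 = 195
  locker 2: 140 + 40 = 180
  locker 3: 105 + 60 + 25 = 190
  locker 4: 105 + 60 = 165
  locker 5: 105 + 40 = 145
This matches the lower bound, so 5 is optimal.

5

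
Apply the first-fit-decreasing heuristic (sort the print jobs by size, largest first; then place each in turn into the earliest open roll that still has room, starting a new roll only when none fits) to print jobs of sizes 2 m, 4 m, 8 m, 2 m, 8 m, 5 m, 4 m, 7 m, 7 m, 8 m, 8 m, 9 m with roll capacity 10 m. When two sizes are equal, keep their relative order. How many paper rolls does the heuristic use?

9

Sorted descending: 9, 8, 8, 8, 8, 7, 7, 5, 4, 4, 2, 2.
  9 → roll 1 (new)  [load 9/10]
  8 → roll 2 (new)  [load 8/10]
  8 → roll 3 (new)  [load 8/10]
  8 → roll 4 (new)  [load 8/10]
  8 → roll 5 (new)  [load 8/10]
  7 → roll 6 (new)  [load 7/10]
  7 → roll 7 (new)  [load 7/10]
  5 → roll 8 (new)  [load 5/10]
  4 → roll 8  [load 9/10]
  4 → roll 9 (new)  [load 4/10]
  2 → roll 2  [load 10/10]
  2 → roll 3  [load 10/10]
9 paper rolls opened.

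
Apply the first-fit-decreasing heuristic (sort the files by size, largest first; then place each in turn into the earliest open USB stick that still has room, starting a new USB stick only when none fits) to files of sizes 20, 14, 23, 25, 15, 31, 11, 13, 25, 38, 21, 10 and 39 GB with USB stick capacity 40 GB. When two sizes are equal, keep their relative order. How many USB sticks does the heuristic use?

Sorted descending: 39, 38, 31, 25, 25, 23, 21, 20, 15, 14, 13, 11, 10.
  39 → USB stick 1 (new)  [load 39/40]
  38 → USB stick 2 (new)  [load 38/40]
  31 → USB stick 3 (new)  [load 31/40]
  25 → USB stick 4 (new)  [load 25/40]
  25 → USB stick 5 (new)  [load 25/40]
  23 → USB stick 6 (new)  [load 23/40]
  21 → USB stick 7 (new)  [load 21/40]
  20 → USB stick 8 (new)  [load 20/40]
  15 → USB stick 4  [load 40/40]
  14 → USB stick 5  [load 39/40]
  13 → USB stick 6  [load 36/40]
  11 → USB stick 7  [load 32/40]
  10 → USB stick 8  [load 30/40]
8 USB sticks opened.

8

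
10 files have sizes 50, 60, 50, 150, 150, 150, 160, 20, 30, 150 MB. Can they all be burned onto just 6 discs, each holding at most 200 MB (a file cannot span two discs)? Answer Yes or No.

Yes

A valid assignment using 6 discs:
  disc 1: 160 + 30 = 190
  disc 2: 150 + 50 = 200
  disc 3: 150 + 50 = 200
  disc 4: 150 + 20 = 170
  disc 5: 150 = 150
  disc 6: 60 = 60
Every load is within 200 MB, so 6 discs suffice.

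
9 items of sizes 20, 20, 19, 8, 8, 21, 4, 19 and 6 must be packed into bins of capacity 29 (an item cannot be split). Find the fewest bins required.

5

Total = 21 + 20 + 20 + 19 + 19 + 8 + 8 + 6 + 4 = 125.
Lower bound: ⌈125/29⌉ = 5 bins.
A packing using 5 bins:
  bin 1: 21 + 8 = 29
  bin 2: 20 + 8 = 28
  bin 3: 20 + 6 = 26
  bin 4: 19 + 4 = 23
  bin 5: 19 = 19
This matches the lower bound, so 5 is optimal.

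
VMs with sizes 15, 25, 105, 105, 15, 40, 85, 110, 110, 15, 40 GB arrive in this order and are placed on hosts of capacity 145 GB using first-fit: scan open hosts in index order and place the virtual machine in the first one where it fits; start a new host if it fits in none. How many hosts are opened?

6

  15 → host 1 (new)  [load 15/145]
  25 → host 1  [load 40/145]
  105 → host 1  [load 145/145]
  105 → host 2 (new)  [load 105/145]
  15 → host 2  [load 120/145]
  40 → host 3 (new)  [load 40/145]
  85 → host 3  [load 125/145]
  110 → host 4 (new)  [load 110/145]
  110 → host 5 (new)  [load 110/145]
  15 → host 2  [load 135/145]
  40 → host 6 (new)  [load 40/145]
6 hosts opened.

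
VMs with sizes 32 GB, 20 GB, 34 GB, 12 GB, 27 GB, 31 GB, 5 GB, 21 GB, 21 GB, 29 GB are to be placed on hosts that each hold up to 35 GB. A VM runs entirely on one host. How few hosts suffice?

Total = 34 + 32 + 31 + 29 + 27 + 21 + 21 + 20 + 12 + 5 = 232 GB.
Lower bound: ⌈232/35⌉ = 7 hosts.
Also, 8 VMs each exceed 35/2 GB, and no two of those can share a host, so at least 8 hosts are needed.
A packing using 8 hosts:
  host 1: 34 = 34
  host 2: 32 = 32
  host 3: 31 = 31
  host 4: 29 + 5 = 34
  host 5: 27 = 27
  host 6: 21 + 12 = 33
  host 7: 21 = 21
  host 8: 20 = 20
This matches the lower bound, so 8 is optimal.

8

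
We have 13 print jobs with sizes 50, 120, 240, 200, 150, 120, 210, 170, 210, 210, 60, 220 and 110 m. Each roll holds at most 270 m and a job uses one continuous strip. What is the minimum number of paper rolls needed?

Total = 240 + 220 + 210 + 210 + 210 + 200 + 170 + 150 + 120 + 120 + 110 + 60 + 50 = 2070 m.
Lower bound: ⌈2070/270⌉ = 8 paper rolls.
A packing using 9 paper rolls:
  roll 1: 240 = 240
  roll 2: 220 + 50 = 270
  roll 3: 210 + 60 = 270
  roll 4: 210 = 210
  roll 5: 210 = 210
  roll 6: 200 = 200
  roll 7: 170 = 170
  roll 8: 150 + 120 = 270
  roll 9: 120 + 110 = 230
No arrangement into 8 paper rolls stays within capacity, so 9 is optimal.

9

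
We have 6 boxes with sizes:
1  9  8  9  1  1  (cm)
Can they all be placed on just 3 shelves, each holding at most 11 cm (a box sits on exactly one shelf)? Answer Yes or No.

Yes

A valid assignment using 3 shelves:
  shelf 1: 9 + 1 + 1 = 11
  shelf 2: 9 + 1 = 10
  shelf 3: 8 = 8
Every load is within 11 cm, so 3 shelves suffice.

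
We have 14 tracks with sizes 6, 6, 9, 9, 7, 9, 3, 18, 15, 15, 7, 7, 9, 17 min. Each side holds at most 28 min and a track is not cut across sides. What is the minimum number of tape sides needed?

Total = 18 + 17 + 15 + 15 + 9 + 9 + 9 + 9 + 7 + 7 + 7 + 6 + 6 + 3 = 137 min.
Lower bound: ⌈137/28⌉ = 5 tape sides.
A packing using 5 tape sides:
  side 1: 18 + 9 = 27
  side 2: 17 + 9 = 26
  side 3: 15 + 7 + 6 = 28
  side 4: 15 + 7 + 6 = 28
  side 5: 9 + 9 + 7 + 3 = 28
This matches the lower bound, so 5 is optimal.

5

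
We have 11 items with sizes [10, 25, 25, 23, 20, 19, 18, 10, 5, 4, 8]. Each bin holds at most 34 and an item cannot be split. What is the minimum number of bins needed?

Total = 25 + 25 + 23 + 20 + 19 + 18 + 10 + 10 + 8 + 5 + 4 = 167.
Lower bound: ⌈167/34⌉ = 5 bins.
Also, 6 items each exceed 17, and no two of those can share a bin, so at least 6 bins are needed.
A packing using 6 bins:
  bin 1: 25 + 8 = 33
  bin 2: 25 + 5 + 4 = 34
  bin 3: 23 + 10 = 33
  bin 4: 20 + 10 = 30
  bin 5: 19 = 19
  bin 6: 18 = 18
This matches the lower bound, so 6 is optimal.

6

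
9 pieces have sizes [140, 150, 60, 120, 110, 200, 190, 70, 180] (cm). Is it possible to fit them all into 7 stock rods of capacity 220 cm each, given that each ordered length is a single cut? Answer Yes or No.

Yes

A valid assignment using 7 stock rods:
  stock rod 1: 200 = 200
  stock rod 2: 190 = 190
  stock rod 3: 180 = 180
  stock rod 4: 150 + 70 = 220
  stock rod 5: 140 + 60 = 200
  stock rod 6: 120 = 120
  stock rod 7: 110 = 110
Every load is within 220 cm, so 7 stock rods suffice.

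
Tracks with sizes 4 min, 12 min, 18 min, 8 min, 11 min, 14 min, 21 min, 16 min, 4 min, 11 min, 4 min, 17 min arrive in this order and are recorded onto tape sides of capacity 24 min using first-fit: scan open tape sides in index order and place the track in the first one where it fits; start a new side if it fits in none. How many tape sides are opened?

7

  4 → side 1 (new)  [load 4/24]
  12 → side 1  [load 16/24]
  18 → side 2 (new)  [load 18/24]
  8 → side 1  [load 24/24]
  11 → side 3 (new)  [load 11/24]
  14 → side 4 (new)  [load 14/24]
  21 → side 5 (new)  [load 21/24]
  16 → side 6 (new)  [load 16/24]
  4 → side 2  [load 22/24]
  11 → side 3  [load 22/24]
  4 → side 4  [load 18/24]
  17 → side 7 (new)  [load 17/24]
7 tape sides opened.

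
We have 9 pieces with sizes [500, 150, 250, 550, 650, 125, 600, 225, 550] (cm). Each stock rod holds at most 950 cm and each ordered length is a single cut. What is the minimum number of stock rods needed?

5

Total = 650 + 600 + 550 + 550 + 500 + 250 + 225 + 150 + 125 = 3600 cm.
Lower bound: ⌈3600/950⌉ = 4 stock rods.
Also, 5 pieces each exceed 475 cm, and no two of those can share a stock rod, so at least 5 stock rods are needed.
A packing using 5 stock rods:
  stock rod 1: 650 + 250 = 900
  stock rod 2: 600 + 225 + 125 = 950
  stock rod 3: 550 + 150 = 700
  stock rod 4: 550 = 550
  stock rod 5: 500 = 500
This matches the lower bound, so 5 is optimal.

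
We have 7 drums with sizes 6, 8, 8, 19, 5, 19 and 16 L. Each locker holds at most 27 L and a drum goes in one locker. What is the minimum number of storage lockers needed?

Total = 19 + 19 + 16 + 8 + 8 + 6 + 5 = 81 L.
Lower bound: ⌈81/27⌉ = 3 storage lockers.
A packing using 3 storage lockers:
  locker 1: 19 + 8 = 27
  locker 2: 19 + 8 = 27
  locker 3: 16 + 6 + 5 = 27
This matches the lower bound, so 3 is optimal.

3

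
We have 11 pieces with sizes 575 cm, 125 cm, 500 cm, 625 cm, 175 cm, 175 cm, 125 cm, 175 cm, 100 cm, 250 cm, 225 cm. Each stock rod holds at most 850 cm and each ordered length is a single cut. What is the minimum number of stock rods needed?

Total = 625 + 575 + 500 + 250 + 225 + 175 + 175 + 175 + 125 + 125 + 100 = 3050 cm.
Lower bound: ⌈3050/850⌉ = 4 stock rods.
A packing using 4 stock rods:
  stock rod 1: 625 + 225 = 850
  stock rod 2: 575 + 250 = 825
  stock rod 3: 500 + 175 + 175 = 850
  stock rod 4: 175 + 125 + 125 + 100 = 525
This matches the lower bound, so 4 is optimal.

4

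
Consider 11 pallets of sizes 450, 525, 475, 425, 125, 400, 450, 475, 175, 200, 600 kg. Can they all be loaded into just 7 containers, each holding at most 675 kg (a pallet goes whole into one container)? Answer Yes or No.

Total = 4300 kg; ⌈4300/675⌉ = 7.
8 pallets each exceed half the capacity and cannot share a container, forcing at least 8 containers.
At least 8 containers are required, but only 7 are allowed.

No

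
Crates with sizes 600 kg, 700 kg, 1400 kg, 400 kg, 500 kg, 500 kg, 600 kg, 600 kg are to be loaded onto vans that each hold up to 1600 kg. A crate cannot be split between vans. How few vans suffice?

4

Total = 1400 + 700 + 600 + 600 + 600 + 500 + 500 + 400 = 5300 kg.
Lower bound: ⌈5300/1600⌉ = 4 vans.
A packing using 4 vans:
  van 1: 1400 = 1400
  van 2: 700 + 600 = 1300
  van 3: 600 + 600 + 400 = 1600
  van 4: 500 + 500 = 1000
This matches the lower bound, so 4 is optimal.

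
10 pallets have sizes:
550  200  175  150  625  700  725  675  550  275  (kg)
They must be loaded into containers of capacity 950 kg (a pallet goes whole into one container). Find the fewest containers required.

6

Total = 725 + 700 + 675 + 625 + 550 + 550 + 275 + 200 + 175 + 150 = 4625 kg.
Lower bound: ⌈4625/950⌉ = 5 containers.
Also, 6 pallets each exceed 475 kg, and no two of those can share a container, so at least 6 containers are needed.
A packing using 6 containers:
  container 1: 725 + 200 = 925
  container 2: 700 + 175 = 875
  container 3: 675 + 275 = 950
  container 4: 625 + 150 = 775
  container 5: 550 = 550
  container 6: 550 = 550
This matches the lower bound, so 6 is optimal.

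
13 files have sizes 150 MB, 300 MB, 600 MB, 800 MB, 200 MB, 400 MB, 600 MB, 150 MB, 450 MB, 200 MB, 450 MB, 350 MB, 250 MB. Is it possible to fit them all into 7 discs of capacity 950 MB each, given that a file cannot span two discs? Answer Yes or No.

A valid assignment using 6 discs:
  disc 1: 800 + 150 = 950
  disc 2: 600 + 350 = 950
  disc 3: 600 + 300 = 900
  disc 4: 450 + 450 = 900
  disc 5: 400 + 250 + 200 = 850
  disc 6: 200 + 150 = 350
That uses only 6 ≤ 7, so 7 discs are enough.

Yes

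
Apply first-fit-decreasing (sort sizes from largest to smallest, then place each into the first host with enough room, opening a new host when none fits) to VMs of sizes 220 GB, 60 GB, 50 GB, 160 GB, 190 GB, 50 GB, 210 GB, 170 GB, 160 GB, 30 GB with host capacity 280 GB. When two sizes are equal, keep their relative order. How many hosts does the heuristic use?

6

Sorted descending: 220, 210, 190, 170, 160, 160, 60, 50, 50, 30.
  220 → host 1 (new)  [load 220/280]
  210 → host 2 (new)  [load 210/280]
  190 → host 3 (new)  [load 190/280]
  170 → host 4 (new)  [load 170/280]
  160 → host 5 (new)  [load 160/280]
  160 → host 6 (new)  [load 160/280]
  60 → host 1  [load 280/280]
  50 → host 2  [load 260/280]
  50 → host 3  [load 240/280]
  30 → host 3  [load 270/280]
6 hosts opened.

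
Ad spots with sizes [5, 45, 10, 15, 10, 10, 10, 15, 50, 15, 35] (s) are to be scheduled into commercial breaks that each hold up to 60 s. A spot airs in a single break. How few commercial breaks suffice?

Total = 50 + 45 + 35 + 15 + 15 + 15 + 10 + 10 + 10 + 10 + 5 = 220 s.
Lower bound: ⌈220/60⌉ = 4 commercial breaks.
A packing using 4 commercial breaks:
  break 1: 50 + 10 = 60
  break 2: 45 + 15 = 60
  break 3: 35 + 15 + 10 = 60
  break 4: 15 + 10 + 10 + 5 = 40
This matches the lower bound, so 4 is optimal.

4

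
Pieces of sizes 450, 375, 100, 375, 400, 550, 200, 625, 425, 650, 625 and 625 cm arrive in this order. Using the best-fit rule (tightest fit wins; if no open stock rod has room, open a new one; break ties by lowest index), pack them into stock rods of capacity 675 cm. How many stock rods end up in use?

10

  450 → stock rod 1 (new)  [load 450/675]
  375 → stock rod 2 (new)  [load 375/675]
  100 → stock rod 1  [load 550/675]
  375 → stock rod 3 (new)  [load 375/675]
  400 → stock rod 4 (new)  [load 400/675]
  550 → stock rod 5 (new)  [load 550/675]
  200 → stock rod 4  [load 600/675]
  625 → stock rod 6 (new)  [load 625/675]
  425 → stock rod 7 (new)  [load 425/675]
  650 → stock rod 8 (new)  [load 650/675]
  625 → stock rod 9 (new)  [load 625/675]
  625 → stock rod 10 (new)  [load 625/675]
10 stock rods opened.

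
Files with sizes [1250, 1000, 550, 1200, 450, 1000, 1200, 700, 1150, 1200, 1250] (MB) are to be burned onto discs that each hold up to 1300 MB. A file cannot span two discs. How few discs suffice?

10

Total = 1250 + 1250 + 1200 + 1200 + 1200 + 1150 + 1000 + 1000 + 700 + 550 + 450 = 10950 MB.
Lower bound: ⌈10950/1300⌉ = 9 discs.
A packing using 10 discs:
  disc 1: 1250 = 1250
  disc 2: 1250 = 1250
  disc 3: 1200 = 1200
  disc 4: 1200 = 1200
  disc 5: 1200 = 1200
  disc 6: 1150 = 1150
  disc 7: 1000 = 1000
  disc 8: 1000 = 1000
  disc 9: 700 + 550 = 1250
  disc 10: 450 = 450
No arrangement into 9 discs stays within capacity, so 10 is optimal.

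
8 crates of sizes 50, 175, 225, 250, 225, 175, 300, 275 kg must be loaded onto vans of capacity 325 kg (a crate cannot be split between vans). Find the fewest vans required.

Total = 300 + 275 + 250 + 225 + 225 + 175 + 175 + 50 = 1675 kg.
Lower bound: ⌈1675/325⌉ = 6 vans.
Also, 7 crates each exceed 325/2 kg, and no two of those can share a van, so at least 7 vans are needed.
A packing using 7 vans:
  van 1: 300 = 300
  van 2: 275 + 50 = 325
  van 3: 250 = 250
  van 4: 225 = 225
  van 5: 225 = 225
  van 6: 175 = 175
  van 7: 175 = 175
This matches the lower bound, so 7 is optimal.

7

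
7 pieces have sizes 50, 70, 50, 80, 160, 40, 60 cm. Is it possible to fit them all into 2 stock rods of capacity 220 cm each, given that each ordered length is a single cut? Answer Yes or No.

Total = 510 cm; ⌈510/220⌉ = 3.
At least 3 stock rods are required, but only 2 are allowed.

No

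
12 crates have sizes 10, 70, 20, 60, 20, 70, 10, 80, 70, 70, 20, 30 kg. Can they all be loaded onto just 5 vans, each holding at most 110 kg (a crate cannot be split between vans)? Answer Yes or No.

No

Total = 530 kg; ⌈530/110⌉ = 5.
6 crates each exceed half the capacity and cannot share a van, forcing at least 6 vans.
At least 6 vans are required, but only 5 are allowed.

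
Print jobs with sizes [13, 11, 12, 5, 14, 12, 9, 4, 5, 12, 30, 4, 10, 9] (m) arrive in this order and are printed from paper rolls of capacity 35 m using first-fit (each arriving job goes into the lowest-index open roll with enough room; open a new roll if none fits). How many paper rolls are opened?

  13 → roll 1 (new)  [load 13/35]
  11 → roll 1  [load 24/35]
  12 → roll 2 (new)  [load 12/35]
  5 → roll 1  [load 29/35]
  14 → roll 2  [load 26/35]
  12 → roll 3 (new)  [load 12/35]
  9 → roll 2  [load 35/35]
  4 → roll 1  [load 33/35]
  5 → roll 3  [load 17/35]
  12 → roll 3  [load 29/35]
  30 → roll 4 (new)  [load 30/35]
  4 → roll 3  [load 33/35]
  10 → roll 5 (new)  [load 10/35]
  9 → roll 5  [load 19/35]
5 paper rolls opened.

5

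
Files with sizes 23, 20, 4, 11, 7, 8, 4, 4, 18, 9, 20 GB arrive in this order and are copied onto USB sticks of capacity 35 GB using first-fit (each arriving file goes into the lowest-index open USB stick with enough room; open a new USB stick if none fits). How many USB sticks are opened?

  23 → USB stick 1 (new)  [load 23/35]
  20 → USB stick 2 (new)  [load 20/35]
  4 → USB stick 1  [load 27/35]
  11 → USB stick 2  [load 31/35]
  7 → USB stick 1  [load 34/35]
  8 → USB stick 3 (new)  [load 8/35]
  4 → USB stick 2  [load 35/35]
  4 → USB stick 3  [load 12/35]
  18 → USB stick 3  [load 30/35]
  9 → USB stick 4 (new)  [load 9/35]
  20 → USB stick 4  [load 29/35]
4 USB sticks opened.

4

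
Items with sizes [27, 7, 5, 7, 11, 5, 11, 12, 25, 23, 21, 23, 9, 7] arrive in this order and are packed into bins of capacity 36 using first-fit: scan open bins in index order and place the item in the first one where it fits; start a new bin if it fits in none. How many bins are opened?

7

  27 → bin 1 (new)  [load 27/36]
  7 → bin 1  [load 34/36]
  5 → bin 2 (new)  [load 5/36]
  7 → bin 2  [load 12/36]
  11 → bin 2  [load 23/36]
  5 → bin 2  [load 28/36]
  11 → bin 3 (new)  [load 11/36]
  12 → bin 3  [load 23/36]
  25 → bin 4 (new)  [load 25/36]
  23 → bin 5 (new)  [load 23/36]
  21 → bin 6 (new)  [load 21/36]
  23 → bin 7 (new)  [load 23/36]
  9 → bin 3  [load 32/36]
  7 → bin 2  [load 35/36]
7 bins opened.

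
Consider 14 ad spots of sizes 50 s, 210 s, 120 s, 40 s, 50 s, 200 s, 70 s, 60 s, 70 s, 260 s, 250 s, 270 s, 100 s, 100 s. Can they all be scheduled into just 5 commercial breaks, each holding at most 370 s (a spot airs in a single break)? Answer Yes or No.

A valid assignment using 5 commercial breaks:
  break 1: 270 + 100 = 370
  break 2: 260 + 70 + 40 = 370
  break 3: 250 + 120 = 370
  break 4: 210 + 100 + 60 = 370
  break 5: 200 + 70 + 50 + 50 = 370
Every load is within 370 s, so 5 commercial breaks suffice.

Yes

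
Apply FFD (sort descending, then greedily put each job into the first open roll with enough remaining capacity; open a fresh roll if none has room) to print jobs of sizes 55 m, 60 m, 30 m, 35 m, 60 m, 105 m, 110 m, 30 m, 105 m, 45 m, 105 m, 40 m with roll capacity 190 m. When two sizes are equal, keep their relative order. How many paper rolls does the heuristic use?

5

Sorted descending: 110, 105, 105, 105, 60, 60, 55, 45, 40, 35, 30, 30.
  110 → roll 1 (new)  [load 110/190]
  105 → roll 2 (new)  [load 105/190]
  105 → roll 3 (new)  [load 105/190]
  105 → roll 4 (new)  [load 105/190]
  60 → roll 1  [load 170/190]
  60 → roll 2  [load 165/190]
  55 → roll 3  [load 160/190]
  45 → roll 4  [load 150/190]
  40 → roll 4  [load 190/190]
  35 → roll 5 (new)  [load 35/190]
  30 → roll 3  [load 190/190]
  30 → roll 5  [load 65/190]
5 paper rolls opened.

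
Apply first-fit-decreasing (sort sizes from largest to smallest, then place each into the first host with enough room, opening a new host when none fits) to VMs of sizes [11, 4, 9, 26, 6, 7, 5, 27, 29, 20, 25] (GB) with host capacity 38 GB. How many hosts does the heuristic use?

Sorted descending: 29, 27, 26, 25, 20, 11, 9, 7, 6, 5, 4.
  29 → host 1 (new)  [load 29/38]
  27 → host 2 (new)  [load 27/38]
  26 → host 3 (new)  [load 26/38]
  25 → host 4 (new)  [load 25/38]
  20 → host 5 (new)  [load 20/38]
  11 → host 2  [load 38/38]
  9 → host 1  [load 38/38]
  7 → host 3  [load 33/38]
  6 → host 4  [load 31/38]
  5 → host 3  [load 38/38]
  4 → host 4  [load 35/38]
5 hosts opened.

5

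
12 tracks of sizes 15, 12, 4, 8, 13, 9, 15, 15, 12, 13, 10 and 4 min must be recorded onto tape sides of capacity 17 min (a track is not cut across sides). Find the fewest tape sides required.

Total = 15 + 15 + 15 + 13 + 13 + 12 + 12 + 10 + 9 + 8 + 4 + 4 = 130 min.
Lower bound: ⌈130/17⌉ = 8 tape sides.
Also, 9 tracks each exceed 17/2 min, and no two of those can share a side, so at least 9 tape sides are needed.
A packing using 9 tape sides:
  side 1: 15 = 15
  side 2: 15 = 15
  side 3: 15 = 15
  side 4: 13 + 4 = 17
  side 5: 13 + 4 = 17
  side 6: 12 = 12
  side 7: 12 = 12
  side 8: 10 = 10
  side 9: 9 + 8 = 17
This matches the lower bound, so 9 is optimal.

9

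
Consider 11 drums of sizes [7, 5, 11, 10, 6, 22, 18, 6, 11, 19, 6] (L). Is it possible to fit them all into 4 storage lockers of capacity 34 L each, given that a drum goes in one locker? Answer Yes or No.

Yes

A valid assignment using 4 storage lockers:
  locker 1: 22 + 11 = 33
  locker 2: 19 + 11 = 30
  locker 3: 18 + 10 + 6 = 34
  locker 4: 7 + 6 + 6 + 5 = 24
Every load is within 34 L, so 4 storage lockers suffice.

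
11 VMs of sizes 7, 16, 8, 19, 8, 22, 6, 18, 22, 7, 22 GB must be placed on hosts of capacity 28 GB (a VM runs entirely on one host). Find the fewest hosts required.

7

Total = 22 + 22 + 22 + 19 + 18 + 16 + 8 + 8 + 7 + 7 + 6 = 155 GB.
Lower bound: ⌈155/28⌉ = 6 hosts.
A packing using 7 hosts:
  host 1: 22 + 6 = 28
  host 2: 22 = 22
  host 3: 22 = 22
  host 4: 19 + 8 = 27
  host 5: 18 + 8 = 26
  host 6: 16 + 7 = 23
  host 7: 7 = 7
No arrangement into 6 hosts stays within capacity, so 7 is optimal.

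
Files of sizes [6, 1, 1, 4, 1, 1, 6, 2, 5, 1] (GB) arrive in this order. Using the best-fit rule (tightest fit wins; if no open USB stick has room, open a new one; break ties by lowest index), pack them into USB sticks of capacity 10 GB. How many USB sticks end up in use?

3

  6 → USB stick 1 (new)  [load 6/10]
  1 → USB stick 1  [load 7/10]
  1 → USB stick 1  [load 8/10]
  4 → USB stick 2 (new)  [load 4/10]
  1 → USB stick 1  [load 9/10]
  1 → USB stick 1  [load 10/10]
  6 → USB stick 2  [load 10/10]
  2 → USB stick 3 (new)  [load 2/10]
  5 → USB stick 3  [load 7/10]
  1 → USB stick 3  [load 8/10]
3 USB sticks opened.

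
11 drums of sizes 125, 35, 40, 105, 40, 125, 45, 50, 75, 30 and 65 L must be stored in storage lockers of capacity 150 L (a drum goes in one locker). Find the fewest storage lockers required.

Total = 125 + 125 + 105 + 75 + 65 + 50 + 45 + 40 + 40 + 35 + 30 = 735 L.
Lower bound: ⌈735/150⌉ = 5 storage lockers.
A packing using 6 storage lockers:
  locker 1: 125 = 125
  locker 2: 125 = 125
  locker 3: 105 + 45 = 150
  locker 4: 75 + 65 = 140
  locker 5: 50 + 40 + 40 = 130
  locker 6: 35 + 30 = 65
No arrangement into 5 storage lockers stays within capacity, so 6 is optimal.

6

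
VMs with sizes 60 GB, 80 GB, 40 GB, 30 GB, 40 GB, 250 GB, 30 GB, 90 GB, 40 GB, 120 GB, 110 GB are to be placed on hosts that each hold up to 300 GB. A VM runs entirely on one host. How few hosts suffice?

Total = 250 + 120 + 110 + 90 + 80 + 60 + 40 + 40 + 40 + 30 + 30 = 890 GB.
Lower bound: ⌈890/300⌉ = 3 hosts.
A packing using 3 hosts:
  host 1: 250 + 40 = 290
  host 2: 120 + 110 + 40 + 30 = 300
  host 3: 90 + 80 + 60 + 40 + 30 = 300
This matches the lower bound, so 3 is optimal.

3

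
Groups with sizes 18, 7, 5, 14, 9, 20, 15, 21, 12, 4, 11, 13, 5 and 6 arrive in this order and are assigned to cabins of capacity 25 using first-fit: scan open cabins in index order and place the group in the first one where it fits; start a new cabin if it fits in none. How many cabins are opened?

7

  18 → cabin 1 (new)  [load 18/25]
  7 → cabin 1  [load 25/25]
  5 → cabin 2 (new)  [load 5/25]
  14 → cabin 2  [load 19/25]
  9 → cabin 3 (new)  [load 9/25]
  20 → cabin 4 (new)  [load 20/25]
  15 → cabin 3  [load 24/25]
  21 → cabin 5 (new)  [load 21/25]
  12 → cabin 6 (new)  [load 12/25]
  4 → cabin 2  [load 23/25]
  11 → cabin 6  [load 23/25]
  13 → cabin 7 (new)  [load 13/25]
  5 → cabin 4  [load 25/25]
  6 → cabin 7  [load 19/25]
7 cabins opened.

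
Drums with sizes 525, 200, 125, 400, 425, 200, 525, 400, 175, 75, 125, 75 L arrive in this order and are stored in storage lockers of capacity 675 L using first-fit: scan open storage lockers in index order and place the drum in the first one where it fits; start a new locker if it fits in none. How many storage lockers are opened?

5

  525 → locker 1 (new)  [load 525/675]
  200 → locker 2 (new)  [load 200/675]
  125 → locker 1  [load 650/675]
  400 → locker 2  [load 600/675]
  425 → locker 3 (new)  [load 425/675]
  200 → locker 3  [load 625/675]
  525 → locker 4 (new)  [load 525/675]
  400 → locker 5 (new)  [load 400/675]
  175 → locker 5  [load 575/675]
  75 → locker 2  [load 675/675]
  125 → locker 4  [load 650/675]
  75 → locker 5  [load 650/675]
5 storage lockers opened.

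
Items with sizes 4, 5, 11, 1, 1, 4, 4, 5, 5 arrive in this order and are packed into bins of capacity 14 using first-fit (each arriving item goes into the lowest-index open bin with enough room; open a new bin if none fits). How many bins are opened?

  4 → bin 1 (new)  [load 4/14]
  5 → bin 1  [load 9/14]
  11 → bin 2 (new)  [load 11/14]
  1 → bin 1  [load 10/14]
  1 → bin 1  [load 11/14]
  4 → bin 3 (new)  [load 4/14]
  4 → bin 3  [load 8/14]
  5 → bin 3  [load 13/14]
  5 → bin 4 (new)  [load 5/14]
4 bins opened.

4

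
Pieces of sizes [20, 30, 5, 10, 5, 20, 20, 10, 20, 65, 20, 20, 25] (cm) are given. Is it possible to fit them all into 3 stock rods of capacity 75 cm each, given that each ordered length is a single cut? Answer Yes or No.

No

Total = 270 cm; ⌈270/75⌉ = 4.
At least 4 stock rods are required, but only 3 are allowed.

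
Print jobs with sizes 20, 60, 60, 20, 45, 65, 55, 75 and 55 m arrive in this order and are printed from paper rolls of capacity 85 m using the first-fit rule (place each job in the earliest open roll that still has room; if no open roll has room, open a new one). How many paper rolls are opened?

  20 → roll 1 (new)  [load 20/85]
  60 → roll 1  [load 80/85]
  60 → roll 2 (new)  [load 60/85]
  20 → roll 2  [load 80/85]
  45 → roll 3 (new)  [load 45/85]
  65 → roll 4 (new)  [load 65/85]
  55 → roll 5 (new)  [load 55/85]
  75 → roll 6 (new)  [load 75/85]
  55 → roll 7 (new)  [load 55/85]
7 paper rolls opened.

7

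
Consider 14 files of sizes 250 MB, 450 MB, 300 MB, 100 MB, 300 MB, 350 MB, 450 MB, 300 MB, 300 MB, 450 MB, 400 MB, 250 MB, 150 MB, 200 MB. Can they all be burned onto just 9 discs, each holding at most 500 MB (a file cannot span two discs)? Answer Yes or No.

Total = 4250 MB; ⌈4250/500⌉ = 9.
The bound of 9 does not rule out 9, but exhaustive search shows no assignment into 9 discs of capacity 500 MB exists — the minimum is 10.

No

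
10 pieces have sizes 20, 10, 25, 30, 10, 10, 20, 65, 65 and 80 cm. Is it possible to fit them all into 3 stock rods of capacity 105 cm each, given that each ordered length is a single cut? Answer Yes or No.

Total = 335 cm; ⌈335/105⌉ = 4.
At least 4 stock rods are required, but only 3 are allowed.

No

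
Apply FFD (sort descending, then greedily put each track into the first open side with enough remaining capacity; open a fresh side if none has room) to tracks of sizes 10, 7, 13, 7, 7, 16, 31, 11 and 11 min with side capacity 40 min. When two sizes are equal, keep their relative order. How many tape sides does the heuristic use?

Sorted descending: 31, 16, 13, 11, 11, 10, 7, 7, 7.
  31 → side 1 (new)  [load 31/40]
  16 → side 2 (new)  [load 16/40]
  13 → side 2  [load 29/40]
  11 → side 2  [load 40/40]
  11 → side 3 (new)  [load 11/40]
  10 → side 3  [load 21/40]
  7 → side 1  [load 38/40]
  7 → side 3  [load 28/40]
  7 → side 3  [load 35/40]
3 tape sides opened.

3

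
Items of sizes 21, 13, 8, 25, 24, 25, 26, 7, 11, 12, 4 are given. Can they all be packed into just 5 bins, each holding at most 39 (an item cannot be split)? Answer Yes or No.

A valid assignment using 5 bins:
  bin 1: 26 + 13 = 39
  bin 2: 25 + 12 = 37
  bin 3: 25 + 11 = 36
  bin 4: 24 + 8 + 7 = 39
  bin 5: 21 + 4 = 25
Every load is within 39, so 5 bins suffice.

Yes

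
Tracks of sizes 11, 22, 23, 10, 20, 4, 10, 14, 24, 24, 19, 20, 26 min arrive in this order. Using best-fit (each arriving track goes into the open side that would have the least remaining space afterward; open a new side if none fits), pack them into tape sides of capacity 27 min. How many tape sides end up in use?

  11 → side 1 (new)  [load 11/27]
  22 → side 2 (new)  [load 22/27]
  23 → side 3 (new)  [load 23/27]
  10 → side 1  [load 21/27]
  20 → side 4 (new)  [load 20/27]
  4 → side 3  [load 27/27]
  10 → side 5 (new)  [load 10/27]
  14 → side 5  [load 24/27]
  24 → side 6 (new)  [load 24/27]
  24 → side 7 (new)  [load 24/27]
  19 → side 8 (new)  [load 19/27]
  20 → side 9 (new)  [load 20/27]
  26 → side 10 (new)  [load 26/27]
10 tape sides opened.

10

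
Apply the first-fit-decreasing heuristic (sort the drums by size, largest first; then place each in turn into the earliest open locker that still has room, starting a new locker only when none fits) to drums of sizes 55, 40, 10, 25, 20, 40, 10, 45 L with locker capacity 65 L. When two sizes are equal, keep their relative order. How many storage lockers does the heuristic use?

Sorted descending: 55, 45, 40, 40, 25, 20, 10, 10.
  55 → locker 1 (new)  [load 55/65]
  45 → locker 2 (new)  [load 45/65]
  40 → locker 3 (new)  [load 40/65]
  40 → locker 4 (new)  [load 40/65]
  25 → locker 3  [load 65/65]
  20 → locker 2  [load 65/65]
  10 → locker 1  [load 65/65]
  10 → locker 4  [load 50/65]
4 storage lockers opened.

4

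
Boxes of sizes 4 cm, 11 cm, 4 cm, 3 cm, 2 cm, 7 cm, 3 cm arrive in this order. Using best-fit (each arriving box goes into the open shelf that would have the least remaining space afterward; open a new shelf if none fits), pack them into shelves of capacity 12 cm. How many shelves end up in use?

3

  4 → shelf 1 (new)  [load 4/12]
  11 → shelf 2 (new)  [load 11/12]
  4 → shelf 1  [load 8/12]
  3 → shelf 1  [load 11/12]
  2 → shelf 3 (new)  [load 2/12]
  7 → shelf 3  [load 9/12]
  3 → shelf 3  [load 12/12]
3 shelves opened.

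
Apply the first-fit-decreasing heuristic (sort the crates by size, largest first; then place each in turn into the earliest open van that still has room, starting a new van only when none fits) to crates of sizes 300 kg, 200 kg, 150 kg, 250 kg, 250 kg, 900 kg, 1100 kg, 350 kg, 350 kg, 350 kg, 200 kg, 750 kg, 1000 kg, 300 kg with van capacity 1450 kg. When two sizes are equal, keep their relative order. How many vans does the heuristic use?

Sorted descending: 1100, 1000, 900, 750, 350, 350, 350, 300, 300, 250, 250, 200, 200, 150.
  1100 → van 1 (new)  [load 1100/1450]
  1000 → van 2 (new)  [load 1000/1450]
  900 → van 3 (new)  [load 900/1450]
  750 → van 4 (new)  [load 750/1450]
  350 → van 1  [load 1450/1450]
  350 → van 2  [load 1350/1450]
  350 → van 3  [load 1250/1450]
  300 → van 4  [load 1050/1450]
  300 → van 4  [load 1350/1450]
  250 → van 5 (new)  [load 250/1450]
  250 → van 5  [load 500/1450]
  200 → van 3  [load 1450/1450]
  200 → van 5  [load 700/1450]
  150 → van 5  [load 850/1450]
5 vans opened.

5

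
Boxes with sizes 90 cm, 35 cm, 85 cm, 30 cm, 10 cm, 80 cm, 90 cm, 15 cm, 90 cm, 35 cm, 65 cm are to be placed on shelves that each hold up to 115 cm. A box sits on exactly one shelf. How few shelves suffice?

Total = 90 + 90 + 90 + 85 + 80 + 65 + 35 + 35 + 30 + 15 + 10 = 625 cm.
Lower bound: ⌈625/115⌉ = 6 shelves.
A packing using 6 shelves:
  shelf 1: 90 + 15 + 10 = 115
  shelf 2: 90 = 90
  shelf 3: 90 = 90
  shelf 4: 85 + 30 = 115
  shelf 5: 80 + 35 = 115
  shelf 6: 65 + 35 = 100
This matches the lower bound, so 6 is optimal.

6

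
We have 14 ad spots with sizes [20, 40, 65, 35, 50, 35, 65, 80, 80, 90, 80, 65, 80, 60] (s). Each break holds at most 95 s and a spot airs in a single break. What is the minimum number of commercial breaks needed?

Total = 90 + 80 + 80 + 80 + 80 + 65 + 65 + 65 + 60 + 50 + 40 + 35 + 35 + 20 = 845 s.
Lower bound: ⌈845/95⌉ = 9 commercial breaks.
Also, 10 ad spots each exceed 95/2 s, and no two of those can share a break, so at least 10 commercial breaks are needed.
A packing using 11 commercial breaks:
  break 1: 90 = 90
  break 2: 80 = 80
  break 3: 80 = 80
  break 4: 80 = 80
  break 5: 80 = 80
  break 6: 65 + 20 = 85
  break 7: 65 = 65
  break 8: 65 = 65
  break 9: 60 + 35 = 95
  break 10: 50 + 40 = 90
  break 11: 35 = 35
No arrangement into 10 commercial breaks stays within capacity, so 11 is optimal.

11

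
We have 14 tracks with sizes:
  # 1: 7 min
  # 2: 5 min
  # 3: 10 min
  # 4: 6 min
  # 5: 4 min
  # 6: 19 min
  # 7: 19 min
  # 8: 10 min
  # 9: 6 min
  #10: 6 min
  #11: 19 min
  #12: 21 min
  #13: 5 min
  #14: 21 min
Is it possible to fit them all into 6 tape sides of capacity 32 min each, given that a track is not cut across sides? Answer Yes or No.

A valid assignment using 6 tape sides:
  side 1: 21 + 10 = 31
  side 2: 21 + 10 = 31
  side 3: 19 + 7 + 6 = 32
  side 4: 19 + 6 + 6 = 31
  side 5: 19 + 5 + 5 = 29
  side 6: 4 = 4
Every load is within 32 min, so 6 tape sides suffice.

Yes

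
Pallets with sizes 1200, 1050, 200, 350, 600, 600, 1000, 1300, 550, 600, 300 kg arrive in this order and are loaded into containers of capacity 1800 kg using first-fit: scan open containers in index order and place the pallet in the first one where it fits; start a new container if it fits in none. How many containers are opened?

  1200 → container 1 (new)  [load 1200/1800]
  1050 → container 2 (new)  [load 1050/1800]
  200 → container 1  [load 1400/1800]
  350 → container 1  [load 1750/1800]
  600 → container 2  [load 1650/1800]
  600 → container 3 (new)  [load 600/1800]
  1000 → container 3  [load 1600/1800]
  1300 → container 4 (new)  [load 1300/1800]
  550 → container 5 (new)  [load 550/1800]
  600 → container 5  [load 1150/1800]
  300 → container 4  [load 1600/1800]
5 containers opened.

5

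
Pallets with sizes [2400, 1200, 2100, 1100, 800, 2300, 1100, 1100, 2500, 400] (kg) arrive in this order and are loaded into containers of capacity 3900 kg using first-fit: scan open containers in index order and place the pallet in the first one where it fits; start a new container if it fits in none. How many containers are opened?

  2400 → container 1 (new)  [load 2400/3900]
  1200 → container 1  [load 3600/3900]
  2100 → container 2 (new)  [load 2100/3900]
  1100 → container 2  [load 3200/3900]
  800 → container 3 (new)  [load 800/3900]
  2300 → container 3  [load 3100/3900]
  1100 → container 4 (new)  [load 1100/3900]
  1100 → container 4  [load 2200/3900]
  2500 → container 5 (new)  [load 2500/3900]
  400 → container 2  [load 3600/3900]
5 containers opened.

5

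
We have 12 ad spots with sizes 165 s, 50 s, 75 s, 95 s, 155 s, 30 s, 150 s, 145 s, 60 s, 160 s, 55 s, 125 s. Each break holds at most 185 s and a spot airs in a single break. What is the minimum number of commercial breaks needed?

Total = 165 + 160 + 155 + 150 + 145 + 125 + 95 + 75 + 60 + 55 + 50 + 30 = 1265 s.
Lower bound: ⌈1265/185⌉ = 7 commercial breaks.
A packing using 8 commercial breaks:
  break 1: 165 = 165
  break 2: 160 = 160
  break 3: 155 + 30 = 185
  break 4: 150 = 150
  break 5: 145 = 145
  break 6: 125 + 60 = 185
  break 7: 95 + 75 = 170
  break 8: 55 + 50 = 105
No arrangement into 7 commercial breaks stays within capacity, so 8 is optimal.

8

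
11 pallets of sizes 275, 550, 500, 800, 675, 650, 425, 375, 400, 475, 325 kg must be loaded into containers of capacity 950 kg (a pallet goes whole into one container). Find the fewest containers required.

7

Total = 800 + 675 + 650 + 550 + 500 + 475 + 425 + 400 + 375 + 325 + 275 = 5450 kg.
Lower bound: ⌈5450/950⌉ = 6 containers.
A packing using 7 containers:
  container 1: 800 = 800
  container 2: 675 + 275 = 950
  container 3: 650 = 650
  container 4: 550 + 400 = 950
  container 5: 500 + 425 = 925
  container 6: 475 + 375 = 850
  container 7: 325 = 325
No arrangement into 6 containers stays within capacity, so 7 is optimal.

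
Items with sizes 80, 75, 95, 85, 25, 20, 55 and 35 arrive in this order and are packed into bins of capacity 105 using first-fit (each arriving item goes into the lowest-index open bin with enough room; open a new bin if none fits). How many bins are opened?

  80 → bin 1 (new)  [load 80/105]
  75 → bin 2 (new)  [load 75/105]
  95 → bin 3 (new)  [load 95/105]
  85 → bin 4 (new)  [load 85/105]
  25 → bin 1  [load 105/105]
  20 → bin 2  [load 95/105]
  55 → bin 5 (new)  [load 55/105]
  35 → bin 5  [load 90/105]
5 bins opened.

5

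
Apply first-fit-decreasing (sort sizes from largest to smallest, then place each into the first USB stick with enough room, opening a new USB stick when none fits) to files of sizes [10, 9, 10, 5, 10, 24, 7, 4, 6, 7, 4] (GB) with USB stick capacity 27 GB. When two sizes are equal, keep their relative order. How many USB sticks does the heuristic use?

Sorted descending: 24, 10, 10, 10, 9, 7, 7, 6, 5, 4, 4.
  24 → USB stick 1 (new)  [load 24/27]
  10 → USB stick 2 (new)  [load 10/27]
  10 → USB stick 2  [load 20/27]
  10 → USB stick 3 (new)  [load 10/27]
  9 → USB stick 3  [load 19/27]
  7 → USB stick 2  [load 27/27]
  7 → USB stick 3  [load 26/27]
  6 → USB stick 4 (new)  [load 6/27]
  5 → USB stick 4  [load 11/27]
  4 → USB stick 4  [load 15/27]
  4 → USB stick 4  [load 19/27]
4 USB sticks opened.

4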